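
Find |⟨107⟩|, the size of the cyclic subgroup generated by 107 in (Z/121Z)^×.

By Lagrange's theorem, ord_121(107) divides φ(121) = φ(11^2) = 11·(11−1) = 110 = 2 · 5 · 11.
Divisors of 110: 1, 2, 5, 10, 11, 22, 55, 110.
Evaluate successive powers at the divisors of 110:
107^1 ≡ 107 (mod 121)
107^2 ≡ 75 (mod 121)
107^5 ≡ 21 (mod 121)
107^10 ≡ 78 (mod 121)
107^11 ≡ 118 (mod 121)
107^22 ≡ 9 (mod 121)
107^55 ≡ 120 (mod 121)
107^110 ≡ 1 (mod 121) ✓
The smallest such exponent is 110, so the order of 107 is 110.

110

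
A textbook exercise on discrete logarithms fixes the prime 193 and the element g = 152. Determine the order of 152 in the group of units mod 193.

The order of 152 must divide φ(193) = 193 − 1 = 192 = 2^6 · 3.
Divisors of 192: 1, 2, 3, 4, 6, 8, 12, 16, 24, 32, 48, 64, 96, 192.
Test each divisor d:
152^1 ≡ 152 (mod 193)
152^2 ≡ 137 (mod 193)
152^3 ≡ 173 (mod 193)
152^4 ≡ 48 (mod 193)
152^6 ≡ 14 (mod 193)
152^8 ≡ 181 (mod 193)
152^12 ≡ 3 (mod 193)
152^16 ≡ 144 (mod 193)
152^24 ≡ 9 (mod 193)
152^32 ≡ 85 (mod 193)
152^48 ≡ 81 (mod 193)
152^64 ≡ 84 (mod 193)
152^96 ≡ 192 (mod 193)
152^192 ≡ 1 (mod 193) ✓
Therefore the multiplicative order of 152 modulo 193 is 192.

192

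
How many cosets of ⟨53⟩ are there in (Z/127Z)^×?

1

By Lagrange's theorem, ord_127(53) divides φ(127) = 127 − 1 = 126 = 2 · 3^2 · 7.
Divisors of 126: 1, 2, 3, 6, 7, 9, 14, 18, 21, 42, 63, 126.
Compute 53^d (mod 127) for the divisors d until we hit 1:
53^1 ≡ 53 (mod 127)
53^2 ≡ 15 (mod 127)
53^3 ≡ 33 (mod 127)
53^6 ≡ 73 (mod 127)
53^7 ≡ 59 (mod 127)
53^9 ≡ 123 (mod 127)
53^14 ≡ 52 (mod 127)
53^18 ≡ 16 (mod 127)
53^21 ≡ 20 (mod 127)
53^42 ≡ 19 (mod 127)
53^63 ≡ 126 (mod 127)
53^126 ≡ 1 (mod 127) ✓
Thus |⟨53⟩| = ord(53) = 126.
The index is φ(127) / ord(53) = 126 / 126 = 1.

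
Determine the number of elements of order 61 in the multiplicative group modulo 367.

60

φ(367) = 367 − 1 = 366 = 2 · 3 · 61.
Since (Z/367Z)^× is cyclic of order 366, the number of elements of order d is φ(d) when d | 366 and 0 otherwise.
61 | 366, and φ(61) = 61 − 1 = 60.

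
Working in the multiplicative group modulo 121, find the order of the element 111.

The order of 111 must divide φ(121) = φ(11^2) = 11·(11−1) = 110 = 2 · 5 · 11.
Divisors of 110: 1, 2, 5, 10, 11, 22, 55, 110.
Evaluate successive powers at the divisors of 110:
111^1 ≡ 111 (mod 121)
111^2 ≡ 100 (mod 121)
111^5 ≡ 67 (mod 121)
111^10 ≡ 12 (mod 121)
111^11 ≡ 1 (mod 121) ✓
Hence ord(111) = 11.

11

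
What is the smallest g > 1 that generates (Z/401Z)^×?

3

φ(401) = 401 − 1 = 400 = 2^4 · 5^2.
Test candidates g = 2, 3, … against the prime factors q ∈ {2, 5} of φ(401): g is a generator iff g^(400/q) ≢ 1 for every such q.
g = 2: 2^200 ≡ 1 — hits 1, so not a primitive root.
g = 3: 3^200 ≡ 400; 3^80 ≡ 72 — none is 1, so 3 is a primitive root.
The smallest primitive root modulo 401 is 3.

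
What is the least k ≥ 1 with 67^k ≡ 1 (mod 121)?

The order of 67 must divide φ(121) = φ(11^2) = 11·(11−1) = 110 = 2 · 5 · 11.
Divisors of 110: 1, 2, 5, 10, 11, 22, 55, 110.
Evaluate successive powers at the divisors of 110:
67^1 ≡ 67 (mod 121)
67^2 ≡ 12 (mod 121)
67^5 ≡ 89 (mod 121)
67^10 ≡ 56 (mod 121)
67^11 ≡ 1 (mod 121) ✓
The smallest such exponent is 11, so the order of 67 is 11.

11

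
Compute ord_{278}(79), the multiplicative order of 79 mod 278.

ord(79) | φ(278) = φ(2)·φ(139) = 1·138 = 138 = 2 · 3 · 23.
Divisors of 138: 1, 2, 3, 6, 23, 46, 69, 138.
Check 79^d mod 278 for each divisor in increasing order:
79^1 ≡ 79 (mod 278)
79^2 ≡ 125 (mod 278)
79^3 ≡ 145 (mod 278)
79^6 ≡ 175 (mod 278)
79^23 ≡ 1 (mod 278) ✓
Hence ord(79) = 23.

23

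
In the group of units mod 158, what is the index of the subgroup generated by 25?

2

By Lagrange's theorem, ord_158(25) divides φ(158) = φ(2)·φ(79) = 1·78 = 78 = 2 · 3 · 13.
Divisors of 78: 1, 2, 3, 6, 13, 26, 39, 78.
Compute 25^d (mod 158) for the divisors d until we hit 1:
25^1 ≡ 25 (mod 158)
25^2 ≡ 151 (mod 158)
25^3 ≡ 141 (mod 158)
25^6 ≡ 131 (mod 158)
25^13 ≡ 55 (mod 158)
25^26 ≡ 23 (mod 158)
25^39 ≡ 1 (mod 158) ✓
So ord_158(25) = 39, hence |⟨25⟩| = 39.
Index = |(Z/158Z)^×| / |⟨25⟩| = 78 / 39 = 2.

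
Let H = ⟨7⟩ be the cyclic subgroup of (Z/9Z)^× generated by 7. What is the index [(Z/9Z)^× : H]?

Since 7 ∈ (Z/9Z)^×, its order divides φ(9) = φ(3^2) = 3·(3−1) = 6 = 2 · 3.
Divisors of 6: 1, 2, 3, 6.
Test each divisor d:
7^1 ≡ 7
7^2 ≡ 4
7^3 ≡ 1
So ord_9(7) = 3, hence |⟨7⟩| = 3.
The index is φ(9) / ord(7) = 6 / 3 = 2.

2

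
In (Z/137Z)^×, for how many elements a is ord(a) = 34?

φ(137) = 137 − 1 = 136 = 2^3 · 17.
In a cyclic group of order 136, there are φ(d) elements of order d for each divisor d of 136, and zero for non-divisors.
34 = 2 · 17 divides 136, and φ(34) = 16.

16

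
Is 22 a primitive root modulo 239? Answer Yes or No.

φ(239) = 239 − 1 = 238 = 2 · 7 · 17.
22 is a primitive root mod 239 iff 22^(φ(239)/q) ≢ 1 for every prime q | φ(239), i.e. q ∈ {2, 7, 17}.
22^119 ≡ 1 (mod 239)  [q = 2: ≡ 1 ✗]
22^34 ≡ 1 (mod 239)  [q = 7: ≡ 1 ✗]
22^14 ≡ 67 (mod 239)  [q = 17: ≢ 1 ✓]
Since 22^119 ≡ 1, the order of 22 divides 119 < 238, so 22 is not a primitive root.

No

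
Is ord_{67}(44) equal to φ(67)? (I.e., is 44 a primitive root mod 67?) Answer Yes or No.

φ(67) = 67 − 1 = 66 = 2 · 3 · 11.
An element g generates (Z/67Z)^× iff g^(66/q) ≢ 1 (mod 67) for each prime q ∈ {2, 3, 11}.
44^33 ≡ 66 (mod 67)  [q = 2: ≢ 1 ✓]
44^22 ≡ 37 (mod 67)  [q = 3: ≢ 1 ✓]
44^6 ≡ 59 (mod 67)  [q = 11: ≢ 1 ✓]
All checks pass, so 44 has order 66 and is a primitive root modulo 67.

Yes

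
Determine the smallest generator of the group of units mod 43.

φ(43) = 43 − 1 = 42 = 2 · 3 · 7.
g is a primitive root iff g^(42/q) ≢ 1 (mod 43) for each prime q ∈ {2, 3, 7}.
g = 2: 2^21 ≡ 42; 2^14 ≡ 1 — hits 1, so not a primitive root.
g = 3: 3^21 ≡ 42; 3^14 ≡ 36; 3^6 ≡ 41 — none is 1, so 3 is a primitive root.
The smallest primitive root modulo 43 is 3.

3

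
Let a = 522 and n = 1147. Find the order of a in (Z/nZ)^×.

18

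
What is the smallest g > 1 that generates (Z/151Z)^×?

φ(151) = 151 − 1 = 150 = 2 · 3 · 5^2.
Test candidates g = 2, 3, … against the prime factors q ∈ {2, 3, 5} of φ(151): g is a generator iff g^(150/q) ≢ 1 for every such q.
g = 2: 2^75 ≡ 1 — hits 1, so not a primitive root.
g = 3: 3^75 ≡ 150; 3^50 ≡ 1 — hits 1, so not a primitive root.
g = 4: 4^75 ≡ 1 — hits 1, so not a primitive root.
g = 5: 5^75 ≡ 1 — hits 1, so not a primitive root.
g = 6: 6^75 ≡ 150; 6^50 ≡ 32; 6^30 ≡ 59 — none is 1, so 6 is a primitive root.
So 6 is the smallest generator of (Z/151Z)^×.

6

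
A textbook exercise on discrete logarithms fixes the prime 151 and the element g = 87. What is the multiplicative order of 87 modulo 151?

10

The order of 87 must divide φ(151) = 151 − 1 = 150 = 2 · 3 · 5^2.
Divisors of 150: 1, 2, 3, 5, 6, 10, 15, 25, 30, 50, 75, 150.
Evaluate successive powers at the divisors of 150:
87^1 ≡ 87
87^2 ≡ 19
87^3 ≡ 143
87^5 ≡ 150
87^6 ≡ 64
87^10 ≡ 1
The smallest such exponent is 10, so the order of 87 is 10.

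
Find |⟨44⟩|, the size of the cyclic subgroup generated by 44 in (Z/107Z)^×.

53

By Lagrange's theorem, ord_107(44) divides φ(107) = 107 − 1 = 106 = 2 · 53.
Divisors of 106: 1, 2, 53, 106.
Check 44^d mod 107 for each divisor in increasing order:
44^1 ≡ 44
44^2 ≡ 10
44^53 ≡ 1
Therefore the multiplicative order of 44 modulo 107 is 53.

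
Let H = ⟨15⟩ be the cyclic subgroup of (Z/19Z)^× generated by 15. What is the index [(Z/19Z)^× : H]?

By Lagrange's theorem, ord_19(15) divides φ(19) = 19 − 1 = 18 = 2 · 3^2.
Divisors of 18: 1, 2, 3, 6, 9, 18.
Check 15^d mod 19 for each divisor in increasing order:
15^1 ≡ 15 (mod 19)
15^2 ≡ 16 (mod 19)
15^3 ≡ 12 (mod 19)
15^6 ≡ 11 (mod 19)
15^9 ≡ 18 (mod 19)
15^18 ≡ 1 (mod 19) ✓
The order of 15 is 18, so the subgroup it generates has 18 elements.
[(Z/19Z)^× : ⟨15⟩] = 18/18 = 1.

1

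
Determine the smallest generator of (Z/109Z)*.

6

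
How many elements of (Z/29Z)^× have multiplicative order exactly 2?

1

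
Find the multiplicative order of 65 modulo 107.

Since 65 ∈ (Z/107Z)^×, its order divides φ(107) = 107 − 1 = 106 = 2 · 53.
Divisors of 106: 1, 2, 53, 106.
Evaluate successive powers at the divisors of 106:
65^1 ≡ 65 (mod 107)
65^2 ≡ 52 (mod 107)
65^53 ≡ 106 (mod 107)
65^106 ≡ 1 (mod 107) ✓
The smallest such exponent is 106, so the order of 65 is 106.

106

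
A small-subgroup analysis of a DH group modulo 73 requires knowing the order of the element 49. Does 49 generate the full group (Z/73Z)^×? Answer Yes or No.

No

φ(73) = 73 − 1 = 72 = 2^3 · 3^2.
49 is a primitive root mod 73 iff 49^(φ(73)/q) ≢ 1 for every prime q | φ(73), i.e. q ∈ {2, 3}.
49^36 ≡ 1 (mod 73)  [q = 2: ≡ 1 ✗]
49^24 ≡ 1 (mod 73)  [q = 3: ≡ 1 ✗]
The check at q = 2 fails, so 49 generates a proper subgroup.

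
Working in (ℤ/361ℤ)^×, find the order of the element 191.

The order of 191 must divide φ(361) = φ(19^2) = 19·(19−1) = 342 = 2 · 3^2 · 19.
Divisors of 342: 1, 2, 3, 6, 9, 18, 19, 38, 57, 114, 171, 342.
Test each divisor d:
191^1 ≡ 191
191^2 ≡ 20
191^3 ≡ 210
191^6 ≡ 58
191^9 ≡ 267
191^18 ≡ 172
191^19 ≡ 1
So ord_361(191) = 19.

19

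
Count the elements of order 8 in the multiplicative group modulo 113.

4

φ(113) = 113 − 1 = 112 = 2^4 · 7.
Since (Z/113Z)^× is cyclic of order 112, the number of elements of order d is φ(d) when d | 112 and 0 otherwise.
8 = 2^3 divides 112, and φ(8) = 4.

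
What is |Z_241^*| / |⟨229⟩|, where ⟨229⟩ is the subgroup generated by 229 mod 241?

2

The order of 229 must divide φ(241) = 241 − 1 = 240 = 2^4 · 3 · 5.
Divisors of 240: 1, 2, 3, 4, 5, 6, 8, 10, 12, 15, 16, 20, 24, 30, 40, 48, 60, 80, 120, 240.
Compute 229^d (mod 241) for the divisors d until we hit 1:
229^1 ≡ 229
229^2 ≡ 144
229^3 ≡ 200
229^4 ≡ 10
229^5 ≡ 121
229^6 ≡ 235
229^8 ≡ 100
229^10 ≡ 181
229^12 ≡ 36
229^15 ≡ 211
229^16 ≡ 119
229^20 ≡ 226
229^24 ≡ 91
229^30 ≡ 177
229^40 ≡ 225
229^48 ≡ 87
229^60 ≡ 240
229^80 ≡ 15
229^120 ≡ 1
So ord_241(229) = 120, hence |⟨229⟩| = 120.
[(Z/241Z)^× : ⟨229⟩] = 240/120 = 2.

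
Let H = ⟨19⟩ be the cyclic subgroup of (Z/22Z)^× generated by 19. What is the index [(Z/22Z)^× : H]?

By Lagrange's theorem, ord_22(19) divides φ(22) = φ(2)·φ(11) = 1·10 = 10 = 2 · 5.
Divisors of 10: 1, 2, 5, 10.
Evaluate successive powers at the divisors of 10:
19^1 ≡ 19 (mod 22)
19^2 ≡ 9 (mod 22)
19^5 ≡ 21 (mod 22)
19^10 ≡ 1 (mod 22) ✓
Thus |⟨19⟩| = ord(19) = 10.
The index is φ(22) / ord(19) = 10 / 10 = 1.

1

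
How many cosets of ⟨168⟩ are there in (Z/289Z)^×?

2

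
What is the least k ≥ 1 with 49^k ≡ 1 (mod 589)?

15

The order of 49 must divide φ(589) = φ(19·31) = (19−1)·(31−1) = 18·30 = 540 = 2^2 · 3^3 · 5.
Divisors of 540: 1, 2, 3, 4, 5, 6, 9, 10, 12, 15, 18, 20, 27, 30, 36, 45, 54, 60, 90, 108, 135, 180, 270, 540.
Test each divisor d:
49^1 ≡ 49 (mod 589)
49^2 ≡ 45 (mod 589)
49^3 ≡ 438 (mod 589)
49^4 ≡ 258 (mod 589)
49^5 ≡ 273 (mod 589)
49^6 ≡ 419 (mod 589)
49^9 ≡ 343 (mod 589)
49^10 ≡ 315 (mod 589)
49^12 ≡ 39 (mod 589)
49^15 ≡ 1 (mod 589) ✓
The smallest such exponent is 15, so the order of 49 is 15.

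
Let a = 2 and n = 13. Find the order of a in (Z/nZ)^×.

The order of 2 must divide φ(13) = 13 − 1 = 12 = 2^2 · 3.
Divisors of 12: 1, 2, 3, 4, 6, 12.
Evaluate successive powers at the divisors of 12:
2^1 ≡ 2
2^2 ≡ 4
2^3 ≡ 8
2^4 ≡ 3
2^6 ≡ 12
2^12 ≡ 1
Hence ord(2) = 12.

12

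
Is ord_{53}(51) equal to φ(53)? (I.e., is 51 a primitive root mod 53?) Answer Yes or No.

φ(53) = 53 − 1 = 52 = 2^2 · 13.
It suffices to check that the order of 51 is not a proper divisor of 52: compute 51^(52/q) for q ∈ {2, 13}.
51^26 ≡ 52 (mod 53)  [q = 2: ≢ 1 ✓]
51^4 ≡ 16 (mod 53)  [q = 13: ≢ 1 ✓]
All checks pass, so 51 has order 52 and is a primitive root modulo 53.

Yes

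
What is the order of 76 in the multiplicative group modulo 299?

132

The order of 76 must divide φ(299) = φ(13·23) = (13−1)·(23−1) = 12·22 = 264 = 2^3 · 3 · 11.
Divisors of 264: 1, 2, 3, 4, 6, 8, 11, 12, 22, 24, 33, 44, 66, 88, 132, 264.
Test each divisor d:
76^1 ≡ 76 (mod 299)
76^2 ≡ 95 (mod 299)
76^3 ≡ 44 (mod 299)
76^4 ≡ 55 (mod 299)
76^6 ≡ 142 (mod 299)
76^8 ≡ 35 (mod 299)
76^11 ≡ 45 (mod 299)
76^12 ≡ 131 (mod 299)
76^22 ≡ 231 (mod 299)
76^24 ≡ 118 (mod 299)
76^33 ≡ 229 (mod 299)
76^44 ≡ 139 (mod 299)
76^66 ≡ 116 (mod 299)
76^88 ≡ 185 (mod 299)
76^132 ≡ 1 (mod 299) ✓
Therefore the multiplicative order of 76 modulo 299 is 132.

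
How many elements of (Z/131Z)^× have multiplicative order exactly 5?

φ(131) = 131 − 1 = 130 = 2 · 5 · 13.
(Z/131Z)^× is cyclic (|G| = 130); a cyclic group of order m has exactly φ(d) elements of each order d | m, and none otherwise.
5 | 130, and φ(5) = 5 − 1 = 4.

4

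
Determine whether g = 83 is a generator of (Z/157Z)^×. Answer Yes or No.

φ(157) = 157 − 1 = 156 = 2^2 · 3 · 13.
83 is a primitive root mod 157 iff 83^(φ(157)/q) ≢ 1 for every prime q | φ(157), i.e. q ∈ {2, 3, 13}.
83^78 ≡ 156 (mod 157)  [q = 2: ≢ 1 ✓]
83^52 ≡ 144 (mod 157)  [q = 3: ≢ 1 ✓]
83^12 ≡ 46 (mod 157)  [q = 13: ≢ 1 ✓]
None equal 1, so ord_157(83) = 156: 83 is a primitive root.

Yes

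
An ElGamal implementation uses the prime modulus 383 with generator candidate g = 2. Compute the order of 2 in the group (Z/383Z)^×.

By Lagrange's theorem, ord_383(2) divides φ(383) = 383 − 1 = 382 = 2 · 191.
Divisors of 382: 1, 2, 191, 382.
Evaluate successive powers at the divisors of 382:
2^1 ≡ 2
2^2 ≡ 4
2^191 ≡ 1
So ord_383(2) = 191.

191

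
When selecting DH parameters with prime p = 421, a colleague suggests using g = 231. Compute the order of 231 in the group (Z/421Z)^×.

70

Since 231 ∈ (Z/421Z)^×, its order divides φ(421) = 421 − 1 = 420 = 2^2 · 3 · 5 · 7.
Divisors of 420: 1, 2, 3, 4, 5, 6, 7, 10, 12, 14, 15, 20, 21, 28, 30, 35, 42, 60, 70, 84, 105, 140, 210, 420.
Check 231^d mod 421 for each divisor in increasing order:
231^1 ≡ 231
231^2 ≡ 315
231^3 ≡ 353
231^4 ≡ 290
231^5 ≡ 51
231^6 ≡ 414
231^7 ≡ 67
231^10 ≡ 75
231^12 ≡ 49
231^14 ≡ 279
231^15 ≡ 36
231^20 ≡ 152
231^21 ≡ 169
231^28 ≡ 377
231^30 ≡ 33
231^35 ≡ 420
231^42 ≡ 354
231^60 ≡ 247
231^70 ≡ 1
Therefore the multiplicative order of 231 modulo 421 is 70.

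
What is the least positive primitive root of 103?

φ(103) = 103 − 1 = 102 = 2 · 3 · 17.
g is a primitive root iff g^(102/q) ≢ 1 (mod 103) for each prime q ∈ {2, 3, 17}.
g = 2: 2^51 ≡ 1 — hits 1, so not a primitive root.
g = 3: 3^51 ≡ 102; 3^34 ≡ 1 — hits 1, so not a primitive root.
g = 4: 4^51 ≡ 1 — hits 1, so not a primitive root.
g = 5: 5^51 ≡ 102; 5^34 ≡ 56; 5^6 ≡ 72 — none is 1, so 5 is a primitive root.
So 5 is the smallest generator of (Z/103Z)^×.

5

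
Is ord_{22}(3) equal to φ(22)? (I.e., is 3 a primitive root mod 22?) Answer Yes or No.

No

φ(22) = φ(2)·φ(11) = 1·10 = 10 = 2 · 5.
It suffices to check that the order of 3 is not a proper divisor of 10: compute 3^(10/q) for q ∈ {2, 5}.
3^5 ≡ 1 (mod 22)  [q = 2: ≡ 1 ✗]
3^2 ≡ 9 (mod 22)  [q = 5: ≢ 1 ✓]
3^5 ≡ 1 shows ord(3) | 5, strictly less than φ(22); not a primitive root.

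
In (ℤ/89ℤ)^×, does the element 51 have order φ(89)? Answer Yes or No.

Yes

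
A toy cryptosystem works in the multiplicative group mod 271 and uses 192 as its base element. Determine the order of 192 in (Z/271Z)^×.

90

The order of 192 must divide φ(271) = 271 − 1 = 270 = 2 · 3^3 · 5.
Divisors of 270: 1, 2, 3, 5, 6, 9, 10, 15, 18, 27, 30, 45, 54, 90, 135, 270.
Check 192^d mod 271 for each divisor in increasing order:
192^1 ≡ 192 (mod 271)
192^2 ≡ 8 (mod 271)
192^3 ≡ 181 (mod 271)
192^5 ≡ 93 (mod 271)
192^6 ≡ 241 (mod 271)
192^9 ≡ 261 (mod 271)
192^10 ≡ 248 (mod 271)
192^15 ≡ 29 (mod 271)
192^18 ≡ 100 (mod 271)
192^27 ≡ 84 (mod 271)
192^30 ≡ 28 (mod 271)
192^45 ≡ 270 (mod 271)
192^54 ≡ 10 (mod 271)
192^90 ≡ 1 (mod 271) ✓
The smallest such exponent is 90, so the order of 192 is 90.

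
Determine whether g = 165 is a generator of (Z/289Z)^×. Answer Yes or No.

φ(289) = φ(17^2) = 17·(17−1) = 272 = 2^4 · 17.
An element g generates (Z/289Z)^× iff g^(272/q) ≢ 1 (mod 289) for each prime q ∈ {2, 17}.
165^136 ≡ 288 (mod 289)  [q = 2: ≢ 1 ✓]
165^16 ≡ 239 (mod 289)  [q = 17: ≢ 1 ✓]
None equal 1, so ord_289(165) = 272: 165 is a primitive root.

Yes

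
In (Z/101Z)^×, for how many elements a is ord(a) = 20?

8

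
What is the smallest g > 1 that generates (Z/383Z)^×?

5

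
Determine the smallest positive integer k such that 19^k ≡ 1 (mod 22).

Since 19 ∈ (Z/22Z)^×, its order divides φ(22) = φ(2)·φ(11) = 1·10 = 10 = 2 · 5.
Divisors of 10: 1, 2, 5, 10.
Test each divisor d:
19^1 ≡ 19
19^2 ≡ 9
19^5 ≡ 21
19^10 ≡ 1
Hence ord(19) = 10.

10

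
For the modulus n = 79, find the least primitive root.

3

φ(79) = 79 − 1 = 78 = 2 · 3 · 13.
g is a primitive root iff g^(78/q) ≢ 1 (mod 79) for each prime q ∈ {2, 3, 13}.
g = 2: 2^39 ≡ 1 — hits 1, so not a primitive root.
g = 3: 3^39 ≡ 78; 3^26 ≡ 23; 3^6 ≡ 18 — none is 1, so 3 is a primitive root.
The smallest primitive root modulo 79 is 3.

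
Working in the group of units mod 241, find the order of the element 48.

40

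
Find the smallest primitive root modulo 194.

5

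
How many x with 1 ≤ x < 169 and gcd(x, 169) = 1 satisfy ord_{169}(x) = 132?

φ(169) = φ(13^2) = 13·(13−1) = 156 = 2^2 · 3 · 13.
Since (Z/169Z)^× is cyclic of order 156, the number of elements of order d is φ(d) when d | 156 and 0 otherwise.
Here 156 is not a multiple of 132, so there are no elements of order 132.

0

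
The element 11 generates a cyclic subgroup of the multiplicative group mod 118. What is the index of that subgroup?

By Lagrange's theorem, ord_118(11) divides φ(118) = φ(2)·φ(59) = 1·58 = 58 = 2 · 29.
Divisors of 58: 1, 2, 29, 58.
Check 11^d mod 118 for each divisor in increasing order:
11^1 ≡ 11 (mod 118)
11^2 ≡ 3 (mod 118)
11^29 ≡ 117 (mod 118)
11^58 ≡ 1 (mod 118) ✓
The order of 11 is 58, so the subgroup it generates has 58 elements.
Index = |(Z/118Z)^×| / |⟨11⟩| = 58 / 58 = 1.

1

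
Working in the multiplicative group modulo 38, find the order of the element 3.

The order of 3 must divide φ(38) = φ(2)·φ(19) = 1·18 = 18 = 2 · 3^2.
Divisors of 18: 1, 2, 3, 6, 9, 18.
Test each divisor d:
3^1 ≡ 3 (mod 38)
3^2 ≡ 9 (mod 38)
3^3 ≡ 27 (mod 38)
3^6 ≡ 7 (mod 38)
3^9 ≡ 37 (mod 38)
3^18 ≡ 1 (mod 38) ✓
So ord_38(3) = 18.

18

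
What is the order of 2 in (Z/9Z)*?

6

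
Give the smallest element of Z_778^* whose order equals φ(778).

3

φ(778) = φ(2)·φ(389) = 1·388 = 388 = 2^2 · 97.
Test candidates g = 2, 3, … against the prime factors q ∈ {2, 97} of φ(778): g is a generator iff g^(388/q) ≢ 1 for every such q.
g = 2: gcd(2, 778) = 2 > 1, not a unit — skip.
g = 3: 3^194 ≡ 777; 3^4 ≡ 81 — none is 1, so 3 is a primitive root.
The smallest primitive root modulo 778 is 3.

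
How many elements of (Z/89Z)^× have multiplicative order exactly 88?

40

φ(89) = 89 − 1 = 88 = 2^3 · 11.
(Z/89Z)^× is cyclic (|G| = 88); a cyclic group of order m has exactly φ(d) elements of each order d | m, and none otherwise.
88 = 2^3 · 11 divides 88, and φ(88) = 40.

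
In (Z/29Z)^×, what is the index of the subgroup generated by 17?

7

The order of 17 must divide φ(29) = 29 − 1 = 28 = 2^2 · 7.
Divisors of 28: 1, 2, 4, 7, 14, 28.
Compute 17^d (mod 29) for the divisors d until we hit 1:
17^1 ≡ 17
17^2 ≡ 28
17^4 ≡ 1
The order of 17 is 4, so the subgroup it generates has 4 elements.
The index is φ(29) / ord(17) = 28 / 4 = 7.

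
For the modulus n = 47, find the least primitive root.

5

φ(47) = 47 − 1 = 46 = 2 · 23.
g is a primitive root iff g^(46/q) ≢ 1 (mod 47) for each prime q ∈ {2, 23}.
g = 2: 2^23 ≡ 1 — hits 1, so not a primitive root.
g = 3: 3^23 ≡ 1 — hits 1, so not a primitive root.
g = 4: 4^23 ≡ 1 — hits 1, so not a primitive root.
g = 5: 5^23 ≡ 46; 5^2 ≡ 25 — none is 1, so 5 is a primitive root.
The smallest primitive root modulo 47 is 5.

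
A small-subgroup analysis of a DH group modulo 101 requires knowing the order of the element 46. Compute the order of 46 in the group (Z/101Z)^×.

100

The order of 46 must divide φ(101) = 101 − 1 = 100 = 2^2 · 5^2.
Divisors of 100: 1, 2, 4, 5, 10, 20, 25, 50, 100.
Test each divisor d:
46^1 ≡ 46 (mod 101)
46^2 ≡ 96 (mod 101)
46^4 ≡ 25 (mod 101)
46^5 ≡ 39 (mod 101)
46^10 ≡ 6 (mod 101)
46^20 ≡ 36 (mod 101)
46^25 ≡ 91 (mod 101)
46^50 ≡ 100 (mod 101)
46^100 ≡ 1 (mod 101) ✓
Therefore the multiplicative order of 46 modulo 101 is 100.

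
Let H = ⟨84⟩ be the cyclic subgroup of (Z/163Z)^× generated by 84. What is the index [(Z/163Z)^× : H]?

By Lagrange's theorem, ord_163(84) divides φ(163) = 163 − 1 = 162 = 2 · 3^4.
Divisors of 162: 1, 2, 3, 6, 9, 18, 27, 54, 81, 162.
Evaluate successive powers at the divisors of 162:
84^1 ≡ 84
84^2 ≡ 47
84^3 ≡ 36
84^6 ≡ 155
84^9 ≡ 38
84^18 ≡ 140
84^27 ≡ 104
84^54 ≡ 58
84^81 ≡ 1
The order of 84 is 81, so the subgroup it generates has 81 elements.
[(Z/163Z)^× : ⟨84⟩] = 162/81 = 2.

2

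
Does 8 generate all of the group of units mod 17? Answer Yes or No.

No

φ(17) = 17 − 1 = 16 = 2^4.
Test 8^(16/q) mod 17 for each prime factor q of 16:
8^8 ≡ 1 (mod 17)  [q = 2: ≡ 1 ✗]
8^8 ≡ 1 shows ord(8) | 8, strictly less than φ(17); not a primitive root.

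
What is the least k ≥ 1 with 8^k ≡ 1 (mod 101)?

The order of 8 must divide φ(101) = 101 − 1 = 100 = 2^2 · 5^2.
Divisors of 100: 1, 2, 4, 5, 10, 20, 25, 50, 100.
Check 8^d mod 101 for each divisor in increasing order:
8^1 ≡ 8 (mod 101)
8^2 ≡ 64 (mod 101)
8^4 ≡ 56 (mod 101)
8^5 ≡ 44 (mod 101)
8^10 ≡ 17 (mod 101)
8^20 ≡ 87 (mod 101)
8^25 ≡ 91 (mod 101)
8^50 ≡ 100 (mod 101)
8^100 ≡ 1 (mod 101) ✓
So ord_101(8) = 100.

100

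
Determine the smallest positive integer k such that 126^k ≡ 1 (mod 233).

29

Since 126 ∈ (Z/233Z)^×, its order divides φ(233) = 233 − 1 = 232 = 2^3 · 29.
Divisors of 232: 1, 2, 4, 8, 29, 58, 116, 232.
Compute 126^d (mod 233) for the divisors d until we hit 1:
126^1 ≡ 126
126^2 ≡ 32
126^4 ≡ 92
126^8 ≡ 76
126^29 ≡ 1
Therefore the multiplicative order of 126 modulo 233 is 29.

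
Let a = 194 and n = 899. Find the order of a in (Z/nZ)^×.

35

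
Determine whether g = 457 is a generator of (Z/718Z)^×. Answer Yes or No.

φ(718) = φ(2)·φ(359) = 1·358 = 358 = 2 · 179.
Test 457^(358/q) mod 718 for each prime factor q of 358:
457^179 ≡ 1 (mod 718)  [q = 2: ≡ 1 ✗]
457^2 ≡ 629 (mod 718)  [q = 179: ≢ 1 ✓]
457^179 ≡ 1 shows ord(457) | 179, strictly less than φ(718); not a primitive root.

No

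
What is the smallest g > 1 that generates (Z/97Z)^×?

5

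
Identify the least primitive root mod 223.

3

φ(223) = 223 − 1 = 222 = 2 · 3 · 37.
Test candidates g = 2, 3, … against the prime factors q ∈ {2, 3, 37} of φ(223): g is a generator iff g^(222/q) ≢ 1 for every such q.
g = 2: 2^111 ≡ 1 — hits 1, so not a primitive root.
g = 3: 3^111 ≡ 222; 3^74 ≡ 183; 3^6 ≡ 60 — none is 1, so 3 is a primitive root.
Hence the least primitive root of 223 is 3.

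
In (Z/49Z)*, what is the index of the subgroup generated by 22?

6

By Lagrange's theorem, ord_49(22) divides φ(49) = φ(7^2) = 7·(7−1) = 42 = 2 · 3 · 7.
Divisors of 42: 1, 2, 3, 6, 7, 14, 21, 42.
Compute 22^d (mod 49) for the divisors d until we hit 1:
22^1 ≡ 22
22^2 ≡ 43
22^3 ≡ 15
22^6 ≡ 29
22^7 ≡ 1
Thus |⟨22⟩| = ord(22) = 7.
Index = |(Z/49Z)^×| / |⟨22⟩| = 42 / 7 = 6.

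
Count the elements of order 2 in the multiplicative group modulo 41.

1

φ(41) = 41 − 1 = 40 = 2^3 · 5.
In a cyclic group of order 40, there are φ(d) elements of order d for each divisor d of 40, and zero for non-divisors.
2 | 40, and φ(2) = 2 − 1 = 1.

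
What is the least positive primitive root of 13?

2

φ(13) = 13 − 1 = 12 = 2^2 · 3.
g is a primitive root iff g^(12/q) ≢ 1 (mod 13) for each prime q ∈ {2, 3}.
g = 2: 2^6 ≡ 12; 2^4 ≡ 3 — none is 1, so 2 is a primitive root.
The smallest primitive root modulo 13 is 2.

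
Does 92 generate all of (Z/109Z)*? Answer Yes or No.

φ(109) = 109 − 1 = 108 = 2^2 · 3^3.
It suffices to check that the order of 92 is not a proper divisor of 108: compute 92^(108/q) for q ∈ {2, 3}.
92^54 ≡ 108 (mod 109)  [q = 2: ≢ 1 ✓]
92^36 ≡ 1 (mod 109)  [q = 3: ≡ 1 ✗]
Since 92^36 ≡ 1, the order of 92 divides 36 < 108, so 92 is not a primitive root.

No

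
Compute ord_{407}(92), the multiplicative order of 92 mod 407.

By Lagrange's theorem, ord_407(92) divides φ(407) = φ(11·37) = (11−1)·(37−1) = 10·36 = 360 = 2^3 · 3^2 · 5.
Divisors of 360: 1, 2, 3, 4, 5, 6, 8, 9, 10, 12, 15, 18, 20, 24, 30, 36, 40, 45, 60, 72, 90, 120, 180, 360.
Compute 92^d (mod 407) for the divisors d until we hit 1:
92^1 ≡ 92
92^2 ≡ 324
92^3 ≡ 97
92^4 ≡ 377
92^5 ≡ 89
92^6 ≡ 48
92^8 ≡ 86
92^9 ≡ 179
92^10 ≡ 188
92^12 ≡ 269
92^15 ≡ 45
92^18 ≡ 295
92^20 ≡ 342
92^24 ≡ 322
92^30 ≡ 397
92^36 ≡ 334
92^40 ≡ 155
92^45 ≡ 364
92^60 ≡ 100
92^72 ≡ 38
92^90 ≡ 221
92^120 ≡ 232
92^180 ≡ 1
So ord_407(92) = 180.

180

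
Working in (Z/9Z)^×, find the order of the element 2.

ord(2) | φ(9) = φ(3^2) = 3·(3−1) = 6 = 2 · 3.
Divisors of 6: 1, 2, 3, 6.
Compute 2^d (mod 9) for the divisors d until we hit 1:
2^1 ≡ 2 (mod 9)
2^2 ≡ 4 (mod 9)
2^3 ≡ 8 (mod 9)
2^6 ≡ 1 (mod 9) ✓
Therefore the multiplicative order of 2 modulo 9 is 6.

6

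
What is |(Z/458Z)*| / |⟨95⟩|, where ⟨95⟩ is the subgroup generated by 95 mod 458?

38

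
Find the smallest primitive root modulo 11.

φ(11) = 11 − 1 = 10 = 2 · 5.
g is a primitive root iff g^(10/q) ≢ 1 (mod 11) for each prime q ∈ {2, 5}.
g = 2: 2^5 ≡ 10; 2^2 ≡ 4 — none is 1, so 2 is a primitive root.
The smallest primitive root modulo 11 is 2.

2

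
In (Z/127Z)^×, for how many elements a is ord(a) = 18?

6

φ(127) = 127 − 1 = 126 = 2 · 3^2 · 7.
(Z/127Z)^× is cyclic (|G| = 126); a cyclic group of order m has exactly φ(d) elements of each order d | m, and none otherwise.
18 = 2 · 3^2 divides 126, and φ(18) = 6.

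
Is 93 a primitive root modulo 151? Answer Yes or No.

Yes

φ(151) = 151 − 1 = 150 = 2 · 3 · 5^2.
93 is a primitive root mod 151 iff 93^(φ(151)/q) ≢ 1 for every prime q | φ(151), i.e. q ∈ {2, 3, 5}.
93^75 ≡ 150 (mod 151)  [q = 2: ≢ 1 ✓]
93^50 ≡ 32 (mod 151)  [q = 3: ≢ 1 ✓]
93^30 ≡ 64 (mod 151)  [q = 5: ≢ 1 ✓]
Every test exponent gives a nontrivial residue, hence 93 generates the full group.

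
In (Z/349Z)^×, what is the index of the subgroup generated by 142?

Since 142 ∈ (Z/349Z)^×, its order divides φ(349) = 349 − 1 = 348 = 2^2 · 3 · 29.
Divisors of 348: 1, 2, 3, 4, 6, 12, 29, 58, 87, 116, 174, 348.
Check 142^d mod 349 for each divisor in increasing order:
142^1 ≡ 142 (mod 349)
142^2 ≡ 271 (mod 349)
142^3 ≡ 92 (mod 349)
142^4 ≡ 151 (mod 349)
142^6 ≡ 88 (mod 349)
142^12 ≡ 66 (mod 349)
142^29 ≡ 227 (mod 349)
142^58 ≡ 226 (mod 349)
142^87 ≡ 348 (mod 349)
142^116 ≡ 122 (mod 349)
142^174 ≡ 1 (mod 349) ✓
Thus |⟨142⟩| = ord(142) = 174.
[(Z/349Z)^× : ⟨142⟩] = 348/174 = 2.

2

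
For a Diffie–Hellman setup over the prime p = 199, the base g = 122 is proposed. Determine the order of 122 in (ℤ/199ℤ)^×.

99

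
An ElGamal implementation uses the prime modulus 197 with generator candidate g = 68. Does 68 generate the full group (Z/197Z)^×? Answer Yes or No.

φ(197) = 197 − 1 = 196 = 2^2 · 7^2.
Test 68^(196/q) mod 197 for each prime factor q of 196:
68^98 ≡ 196 (mod 197)  [q = 2: ≢ 1 ✓]
68^28 ≡ 1 (mod 197)  [q = 7: ≡ 1 ✗]
68^28 ≡ 1 shows ord(68) | 28, strictly less than φ(197); not a primitive root.

No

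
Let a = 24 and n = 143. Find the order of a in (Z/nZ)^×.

60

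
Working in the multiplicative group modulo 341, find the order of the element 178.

10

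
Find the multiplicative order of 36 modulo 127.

Since 36 ∈ (Z/127Z)^×, its order divides φ(127) = 127 − 1 = 126 = 2 · 3^2 · 7.
Divisors of 126: 1, 2, 3, 6, 7, 9, 14, 18, 21, 42, 63, 126.
Test each divisor d:
36^1 ≡ 36 (mod 127)
36^2 ≡ 26 (mod 127)
36^3 ≡ 47 (mod 127)
36^6 ≡ 50 (mod 127)
36^7 ≡ 22 (mod 127)
36^9 ≡ 64 (mod 127)
36^14 ≡ 103 (mod 127)
36^18 ≡ 32 (mod 127)
36^21 ≡ 107 (mod 127)
36^42 ≡ 19 (mod 127)
36^63 ≡ 1 (mod 127) ✓
The smallest such exponent is 63, so the order of 36 is 63.

63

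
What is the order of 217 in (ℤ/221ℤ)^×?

12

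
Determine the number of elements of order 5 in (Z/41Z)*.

4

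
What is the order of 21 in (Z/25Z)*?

The order of 21 must divide φ(25) = φ(5^2) = 5·(5−1) = 20 = 2^2 · 5.
Divisors of 20: 1, 2, 4, 5, 10, 20.
Evaluate successive powers at the divisors of 20:
21^1 ≡ 21
21^2 ≡ 16
21^4 ≡ 6
21^5 ≡ 1
So ord_25(21) = 5.

5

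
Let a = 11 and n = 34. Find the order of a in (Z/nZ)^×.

16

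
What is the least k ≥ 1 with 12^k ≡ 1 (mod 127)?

By Lagrange's theorem, ord_127(12) divides φ(127) = 127 − 1 = 126 = 2 · 3^2 · 7.
Divisors of 126: 1, 2, 3, 6, 7, 9, 14, 18, 21, 42, 63, 126.
Compute 12^d (mod 127) for the divisors d until we hit 1:
12^1 ≡ 12 (mod 127)
12^2 ≡ 17 (mod 127)
12^3 ≡ 77 (mod 127)
12^6 ≡ 87 (mod 127)
12^7 ≡ 28 (mod 127)
12^9 ≡ 95 (mod 127)
12^14 ≡ 22 (mod 127)
12^18 ≡ 8 (mod 127)
12^21 ≡ 108 (mod 127)
12^42 ≡ 107 (mod 127)
12^63 ≡ 126 (mod 127)
12^126 ≡ 1 (mod 127) ✓
The smallest such exponent is 126, so the order of 12 is 126.

126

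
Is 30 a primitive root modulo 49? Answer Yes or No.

No

φ(49) = φ(7^2) = 7·(7−1) = 42 = 2 · 3 · 7.
An element g generates (Z/49Z)^× iff g^(42/q) ≢ 1 (mod 49) for each prime q ∈ {2, 3, 7}.
30^21 ≡ 1 (mod 49)  [q = 2: ≡ 1 ✗]
30^14 ≡ 18 (mod 49)  [q = 3: ≢ 1 ✓]
30^6 ≡ 1 (mod 49)  [q = 7: ≡ 1 ✗]
30^21 ≡ 1 shows ord(30) | 21, strictly less than φ(49); not a primitive root.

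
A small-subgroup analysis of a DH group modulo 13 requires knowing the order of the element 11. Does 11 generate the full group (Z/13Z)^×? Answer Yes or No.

φ(13) = 13 − 1 = 12 = 2^2 · 3.
An element g generates (Z/13Z)^× iff g^(12/q) ≢ 1 (mod 13) for each prime q ∈ {2, 3}.
11^6 ≡ 12 (mod 13)  [q = 2: ≢ 1 ✓]
11^4 ≡ 3 (mod 13)  [q = 3: ≢ 1 ✓]
None equal 1, so ord_13(11) = 12: 11 is a primitive root.

Yes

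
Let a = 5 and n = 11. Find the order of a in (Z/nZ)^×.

Since 5 ∈ (Z/11Z)^×, its order divides φ(11) = 11 − 1 = 10 = 2 · 5.
Divisors of 10: 1, 2, 5, 10.
Check 5^d mod 11 for each divisor in increasing order:
5^1 ≡ 5 (mod 11)
5^2 ≡ 3 (mod 11)
5^5 ≡ 1 (mod 11) ✓
The smallest such exponent is 5, so the order of 5 is 5.

5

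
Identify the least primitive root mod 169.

2

φ(169) = φ(13^2) = 13·(13−1) = 156 = 2^2 · 3 · 13.
Test candidates g = 2, 3, … against the prime factors q ∈ {2, 3, 13} of φ(169): g is a generator iff g^(156/q) ≢ 1 for every such q.
g = 2: 2^78 ≡ 168; 2^52 ≡ 146; 2^12 ≡ 40 — none is 1, so 2 is a primitive root.
Hence the least primitive root of 169 is 2.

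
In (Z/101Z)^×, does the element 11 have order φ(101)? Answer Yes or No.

φ(101) = 101 − 1 = 100 = 2^2 · 5^2.
Test 11^(100/q) mod 101 for each prime factor q of 100:
11^50 ≡ 100 (mod 101)  [q = 2: ≢ 1 ✓]
11^20 ≡ 87 (mod 101)  [q = 5: ≢ 1 ✓]
All checks pass, so 11 has order 100 and is a primitive root modulo 101.

Yes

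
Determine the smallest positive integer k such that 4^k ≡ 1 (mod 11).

5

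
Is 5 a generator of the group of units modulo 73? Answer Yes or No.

φ(73) = 73 − 1 = 72 = 2^3 · 3^2.
5 is a primitive root mod 73 iff 5^(φ(73)/q) ≢ 1 for every prime q | φ(73), i.e. q ∈ {2, 3}.
5^36 ≡ 72 (mod 73)  [q = 2: ≢ 1 ✓]
5^24 ≡ 8 (mod 73)  [q = 3: ≢ 1 ✓]
All checks pass, so 5 has order 72 and is a primitive root modulo 73.

Yes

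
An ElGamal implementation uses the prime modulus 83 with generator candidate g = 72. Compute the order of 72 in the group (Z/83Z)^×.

82

ord(72) | φ(83) = 83 − 1 = 82 = 2 · 41.
Divisors of 82: 1, 2, 41, 82.
Compute 72^d (mod 83) for the divisors d until we hit 1:
72^1 ≡ 72
72^2 ≡ 38
72^41 ≡ 82
72^82 ≡ 1
Hence ord(72) = 82.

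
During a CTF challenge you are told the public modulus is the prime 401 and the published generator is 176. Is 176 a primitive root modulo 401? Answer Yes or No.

No

φ(401) = 401 − 1 = 400 = 2^4 · 5^2.
176 is a primitive root mod 401 iff 176^(φ(401)/q) ≢ 1 for every prime q | φ(401), i.e. q ∈ {2, 5}.
176^200 ≡ 1 (mod 401)  [q = 2: ≡ 1 ✗]
176^80 ≡ 318 (mod 401)  [q = 5: ≢ 1 ✓]
Since 176^200 ≡ 1, the order of 176 divides 200 < 400, so 176 is not a primitive root.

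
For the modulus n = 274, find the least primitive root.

3

φ(274) = φ(2)·φ(137) = 1·136 = 136 = 2^3 · 17.
Test candidates g = 2, 3, … against the prime factors q ∈ {2, 17} of φ(274): g is a generator iff g^(136/q) ≢ 1 for every such q.
g = 2: gcd(2, 274) = 2 > 1, not a unit — skip.
g = 3: 3^68 ≡ 273; 3^8 ≡ 259 — none is 1, so 3 is a primitive root.
So 3 is the smallest generator of (Z/274Z)^×.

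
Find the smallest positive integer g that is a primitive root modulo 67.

φ(67) = 67 − 1 = 66 = 2 · 3 · 11.
g is a primitive root iff g^(66/q) ≢ 1 (mod 67) for each prime q ∈ {2, 3, 11}.
g = 2: 2^33 ≡ 66; 2^22 ≡ 37; 2^6 ≡ 64 — none is 1, so 2 is a primitive root.
Hence the least primitive root of 67 is 2.

2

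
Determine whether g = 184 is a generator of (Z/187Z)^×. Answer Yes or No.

187 = 11 · 17 is a product of two distinct odd primes, so (Z/187Z)^× ≅ (Z/11Z)^× × (Z/17Z)^× is not cyclic.
No primitive root modulo 187 exists; in particular 184 is not one.

No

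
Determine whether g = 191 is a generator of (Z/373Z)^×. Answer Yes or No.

Yes

φ(373) = 373 − 1 = 372 = 2^2 · 3 · 31.
Test 191^(372/q) mod 373 for each prime factor q of 372:
191^186 ≡ 372 (mod 373)  [q = 2: ≢ 1 ✓]
191^124 ≡ 284 (mod 373)  [q = 3: ≢ 1 ✓]
191^12 ≡ 111 (mod 373)  [q = 31: ≢ 1 ✓]
Every test exponent gives a nontrivial residue, hence 191 generates the full group.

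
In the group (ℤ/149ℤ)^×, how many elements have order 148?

72

φ(149) = 149 − 1 = 148 = 2^2 · 37.
Since (Z/149Z)^× is cyclic of order 148, the number of elements of order d is φ(d) when d | 148 and 0 otherwise.
148 = 2^2 · 37 divides 148, and φ(148) = 72.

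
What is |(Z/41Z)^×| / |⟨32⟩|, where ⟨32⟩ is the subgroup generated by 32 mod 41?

10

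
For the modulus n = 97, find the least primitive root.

φ(97) = 97 − 1 = 96 = 2^5 · 3.
g is a primitive root iff g^(96/q) ≢ 1 (mod 97) for each prime q ∈ {2, 3}.
g = 2: 2^48 ≡ 1 — hits 1, so not a primitive root.
g = 3: 3^48 ≡ 1 — hits 1, so not a primitive root.
g = 4: 4^48 ≡ 1 — hits 1, so not a primitive root.
g = 5: 5^48 ≡ 96; 5^32 ≡ 35 — none is 1, so 5 is a primitive root.
So 5 is the smallest generator of (Z/97Z)^×.

5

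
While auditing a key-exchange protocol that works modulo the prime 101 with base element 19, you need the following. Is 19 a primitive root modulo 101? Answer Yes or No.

No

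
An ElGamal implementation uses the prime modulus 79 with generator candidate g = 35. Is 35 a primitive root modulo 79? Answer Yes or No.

Yes

φ(79) = 79 − 1 = 78 = 2 · 3 · 13.
35 is a primitive root mod 79 iff 35^(φ(79)/q) ≢ 1 for every prime q | φ(79), i.e. q ∈ {2, 3, 13}.
35^39 ≡ 78 (mod 79)  [q = 2: ≢ 1 ✓]
35^26 ≡ 23 (mod 79)  [q = 3: ≢ 1 ✓]
35^6 ≡ 10 (mod 79)  [q = 13: ≢ 1 ✓]
Every test exponent gives a nontrivial residue, hence 35 generates the full group.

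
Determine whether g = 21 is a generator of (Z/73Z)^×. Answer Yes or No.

φ(73) = 73 − 1 = 72 = 2^3 · 3^2.
An element g generates (Z/73Z)^× iff g^(72/q) ≢ 1 (mod 73) for each prime q ∈ {2, 3}.
21^36 ≡ 72 (mod 73)  [q = 2: ≢ 1 ✓]
21^24 ≡ 1 (mod 73)  [q = 3: ≡ 1 ✗]
Since 21^24 ≡ 1, the order of 21 divides 24 < 72, so 21 is not a primitive root.

No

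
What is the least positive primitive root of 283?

3

φ(283) = 283 − 1 = 282 = 2 · 3 · 47.
g is a primitive root iff g^(282/q) ≢ 1 (mod 283) for each prime q ∈ {2, 3, 47}.
g = 2: 2^141 ≡ 282; 2^94 ≡ 1 — hits 1, so not a primitive root.
g = 3: 3^141 ≡ 282; 3^94 ≡ 238; 3^6 ≡ 163 — none is 1, so 3 is a primitive root.
The smallest primitive root modulo 283 is 3.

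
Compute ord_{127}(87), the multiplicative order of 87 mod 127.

21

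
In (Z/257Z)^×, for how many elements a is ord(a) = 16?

φ(257) = 257 − 1 = 256 = 2^8.
Since (Z/257Z)^× is cyclic of order 256, the number of elements of order d is φ(d) when d | 256 and 0 otherwise.
16 = 2^4 divides 256, and φ(16) = 8.

8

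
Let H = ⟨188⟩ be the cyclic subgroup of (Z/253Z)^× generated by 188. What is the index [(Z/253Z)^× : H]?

20

The order of 188 must divide φ(253) = φ(11·23) = (11−1)·(23−1) = 10·22 = 220 = 2^2 · 5 · 11.
Divisors of 220: 1, 2, 4, 5, 10, 11, 20, 22, 44, 55, 110, 220.
Compute 188^d (mod 253) for the divisors d until we hit 1:
188^1 ≡ 188
188^2 ≡ 177
188^4 ≡ 210
188^5 ≡ 12
188^10 ≡ 144
188^11 ≡ 1
The order of 188 is 11, so the subgroup it generates has 11 elements.
The index is φ(253) / ord(188) = 220 / 11 = 20.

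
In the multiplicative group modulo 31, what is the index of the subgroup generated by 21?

1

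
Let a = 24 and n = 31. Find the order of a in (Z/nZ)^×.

30

Since 24 ∈ (Z/31Z)^×, its order divides φ(31) = 31 − 1 = 30 = 2 · 3 · 5.
Divisors of 30: 1, 2, 3, 5, 6, 10, 15, 30.
Check 24^d mod 31 for each divisor in increasing order:
24^1 ≡ 24
24^2 ≡ 18
24^3 ≡ 29
24^5 ≡ 26
24^6 ≡ 4
24^10 ≡ 25
24^15 ≡ 30
24^30 ≡ 1
Hence ord(24) = 30.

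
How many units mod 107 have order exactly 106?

φ(107) = 107 − 1 = 106 = 2 · 53.
(Z/107Z)^× is cyclic (|G| = 106); a cyclic group of order m has exactly φ(d) elements of each order d | m, and none otherwise.
106 = 2 · 53 divides 106, and φ(106) = 52.

52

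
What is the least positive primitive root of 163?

2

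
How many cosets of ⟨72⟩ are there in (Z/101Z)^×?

ord(72) | φ(101) = 101 − 1 = 100 = 2^2 · 5^2.
Divisors of 100: 1, 2, 4, 5, 10, 20, 25, 50, 100.
Test each divisor d:
72^1 ≡ 72 (mod 101)
72^2 ≡ 33 (mod 101)
72^4 ≡ 79 (mod 101)
72^5 ≡ 32 (mod 101)
72^10 ≡ 14 (mod 101)
72^20 ≡ 95 (mod 101)
72^25 ≡ 10 (mod 101)
72^50 ≡ 100 (mod 101)
72^100 ≡ 1 (mod 101) ✓
Thus |⟨72⟩| = ord(72) = 100.
[(Z/101Z)^× : ⟨72⟩] = 100/100 = 1.

1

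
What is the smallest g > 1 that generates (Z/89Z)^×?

3

φ(89) = 89 − 1 = 88 = 2^3 · 11.
Test candidates g = 2, 3, … against the prime factors q ∈ {2, 11} of φ(89): g is a generator iff g^(88/q) ≢ 1 for every such q.
g = 2: 2^44 ≡ 1 — hits 1, so not a primitive root.
g = 3: 3^44 ≡ 88; 3^8 ≡ 64 — none is 1, so 3 is a primitive root.
So 3 is the smallest generator of (Z/89Z)^×.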